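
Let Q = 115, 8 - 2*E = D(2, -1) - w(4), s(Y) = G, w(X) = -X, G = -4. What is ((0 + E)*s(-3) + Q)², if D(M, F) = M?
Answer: 12321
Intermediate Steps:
s(Y) = -4
E = 1 (E = 4 - (2 - (-1)*4)/2 = 4 - (2 - 1*(-4))/2 = 4 - (2 + 4)/2 = 4 - ½*6 = 4 - 3 = 1)
((0 + E)*s(-3) + Q)² = ((0 + 1)*(-4) + 115)² = (1*(-4) + 115)² = (-4 + 115)² = 111² = 12321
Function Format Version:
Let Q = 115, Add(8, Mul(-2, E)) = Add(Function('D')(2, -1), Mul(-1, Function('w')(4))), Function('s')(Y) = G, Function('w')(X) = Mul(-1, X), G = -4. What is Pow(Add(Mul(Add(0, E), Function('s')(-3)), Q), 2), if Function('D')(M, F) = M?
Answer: 12321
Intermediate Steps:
Function('s')(Y) = -4
E = 1 (E = Add(4, Mul(Rational(-1, 2), Add(2, Mul(-1, Mul(-1, 4))))) = Add(4, Mul(Rational(-1, 2), Add(2, Mul(-1, -4)))) = Add(4, Mul(Rational(-1, 2), Add(2, 4))) = Add(4, Mul(Rational(-1, 2), 6)) = Add(4, -3) = 1)
Pow(Add(Mul(Add(0, E), Function('s')(-3)), Q), 2) = Pow(Add(Mul(Add(0, 1), -4), 115), 2) = Pow(Add(Mul(1, -4), 115), 2) = Pow(Add(-4, 115), 2) = Pow(111, 2) = 12321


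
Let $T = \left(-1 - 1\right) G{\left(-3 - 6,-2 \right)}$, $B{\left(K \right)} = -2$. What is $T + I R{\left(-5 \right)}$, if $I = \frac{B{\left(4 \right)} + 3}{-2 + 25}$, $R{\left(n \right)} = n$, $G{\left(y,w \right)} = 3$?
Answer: $- \frac{143}{23} \approx -6.2174$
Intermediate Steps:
$T = -6$ ($T = \left(-1 - 1\right) 3 = \left(-2\right) 3 = -6$)
$I = \frac{1}{23}$ ($I = \frac{-2 + 3}{-2 + 25} = 1 \cdot \frac{1}{23} = \frac{1}{23} \approx 0.043478$)
$T + I R{\left(-5 \right)} = -6 + \frac{1}{23} \left(-5\right) = -6 - \frac{5}{23} = - \frac{143}{23}$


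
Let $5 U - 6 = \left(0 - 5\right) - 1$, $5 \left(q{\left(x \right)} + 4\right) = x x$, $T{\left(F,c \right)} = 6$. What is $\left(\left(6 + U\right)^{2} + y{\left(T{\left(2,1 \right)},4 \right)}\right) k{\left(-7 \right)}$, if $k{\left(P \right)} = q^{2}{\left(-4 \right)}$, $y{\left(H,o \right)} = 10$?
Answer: $\frac{736}{25} \approx 29.44$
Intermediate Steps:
$q{\left(x \right)} = -4 + \frac{x^{2}}{5}$ ($q{\left(x \right)} = -4 + \frac{x x}{5} = -4 + \frac{x^{2}}{5}$)
$U = 0$ ($U = \frac{6}{5} + \frac{\left(0 - 5\right) - 1}{5} = \frac{6}{5} + \frac{-5 - 1}{5} = \frac{6}{5} + \frac{1}{5} \left(-6\right) = \frac{6}{5} - \frac{6}{5} = 0$)
$k{\left(P \right)} = \frac{16}{25}$ ($k{\left(P \right)} = \left(-4 + \frac{\left(-4\right)^{2}}{5}\right)^{2} = \left(-4 + \frac{1}{5} \cdot 16\right)^{2} = \left(-4 + \frac{16}{5}\right)^{2} = \left(- \frac{4}{5}\right)^{2} = \frac{16}{25}$)
$\left(\left(6 + U\right)^{2} + y{\left(T{\left(2,1 \right)},4 \right)}\right) k{\left(-7 \right)} = \left(\left(6 + 0\right)^{2} + 10\right) \frac{16}{25} = \left(6^{2} + 10\right) \frac{16}{25} = \left(36 + 10\right) \frac{16}{25} = 46 \cdot \frac{16}{25} = \frac{736}{25}$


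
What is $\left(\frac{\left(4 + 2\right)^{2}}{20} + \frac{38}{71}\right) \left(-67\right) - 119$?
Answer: $- \frac{97788}{355} \approx -275.46$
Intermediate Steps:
$\left(\frac{\left(4 + 2\right)^{2}}{20} + \frac{38}{71}\right) \left(-67\right) - 119 = \left(6^{2} \cdot \frac{1}{20} + 38 \cdot \frac{1}{71}\right) \left(-67\right) - 119 = \left(36 \cdot \frac{1}{20} + \frac{38}{71}\right) \left(-67\right) - 119 = \left(\frac{9}{5} + \frac{38}{71}\right) \left(-67\right) - 119 = \frac{829}{355} \left(-67\right) - 119 = - \frac{55543}{355} - 119 = - \frac{97788}{355}$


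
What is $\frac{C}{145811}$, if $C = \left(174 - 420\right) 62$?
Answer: $- \frac{15252}{145811} \approx -0.1046$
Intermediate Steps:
$C = -15252$ ($C = \left(-246\right) 62 = -15252$)
$\frac{C}{145811} = - \frac{15252}{145811}$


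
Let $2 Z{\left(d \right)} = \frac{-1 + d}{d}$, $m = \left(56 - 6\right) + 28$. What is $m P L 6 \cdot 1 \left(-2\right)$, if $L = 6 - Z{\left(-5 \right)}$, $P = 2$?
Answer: $- \frac{50544}{5} \approx -10109.0$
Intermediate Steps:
$m = 78$ ($m = 50 + 28 = 78$)
$Z{\left(d \right)} = \frac{-1 + d}{2 d}$ ($Z{\left(d \right)} = \frac{\left(-1 + d\right) \frac{1}{d}}{2} = \frac{\frac{1}{d} \left(-1 + d\right)}{2} = \frac{-1 + d}{2 d}$)
$L = \frac{27}{5}$ ($L = 6 - \frac{-1 - 5}{2 \left(-5\right)} = 6 - \frac{1}{2} \left(- \frac{1}{5}\right) \left(-6\right) = 6 - \frac{3}{5} = \frac{27}{5} \approx 5.4$)
$m P L 6 \cdot 1 \left(-2\right) = 78 \cdot 2 \cdot \frac{27}{5} \cdot 6 \cdot 1 \left(-2\right) = 78 \frac{54 \cdot 6 \left(-2\right)}{5} = 78 \cdot \frac{54}{5} \left(-12\right) = 78 \left(- \frac{648}{5}\right) = - \frac{50544}{5}$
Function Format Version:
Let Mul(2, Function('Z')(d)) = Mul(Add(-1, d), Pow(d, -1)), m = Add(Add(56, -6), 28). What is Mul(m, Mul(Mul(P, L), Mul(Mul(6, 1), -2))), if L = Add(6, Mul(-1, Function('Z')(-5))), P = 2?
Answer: Rational(-50544, 5) ≈ -10109.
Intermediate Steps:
m = 78 (m = Add(50, 28) = 78)
Function('Z')(d) = Mul(Rational(1, 2), Pow(d, -1), Add(-1, d)) (Function('Z')(d) = Mul(Rational(1, 2), Mul(Add(-1, d), Pow(d, -1))) = Mul(Rational(1, 2), Mul(Pow(d, -1), Add(-1, d))) = Mul(Rational(1, 2), Pow(d, -1), Add(-1, d)))
L = Rational(27, 5) (L = Add(6, Mul(-1, Mul(Rational(1, 2), Pow(-5, -1), Add(-1, -5)))) = Add(6, Mul(-1, Mul(Rational(1, 2), Rational(-1, 5), -6))) = Add(6, Mul(-1, Rational(3, 5))) = Add(6, Rational(-3, 5)) = Rational(27, 5) ≈ 5.4000)
Mul(m, Mul(Mul(P, L), Mul(Mul(6, 1), -2))) = Mul(78, Mul(Mul(2, Rational(27, 5)), Mul(Mul(6, 1), -2))) = Mul(78, Mul(Rational(54, 5), Mul(6, -2))) = Mul(78, Mul(Rational(54, 5), -12)) = Mul(78, Rational(-648, 5)) = Rational(-50544, 5)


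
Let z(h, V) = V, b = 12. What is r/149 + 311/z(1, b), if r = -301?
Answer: 42727/1788 ≈ 23.897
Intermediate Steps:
r/149 + 311/z(1, b) = -301/149 + 311/12 = 42727/1788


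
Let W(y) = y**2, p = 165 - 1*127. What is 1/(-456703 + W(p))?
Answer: -1/455259 ≈ -2.1966e-6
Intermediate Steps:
p = 38 (p = 165 - 127 = 38)
1/(-456703 + W(p)) = 1/(-456703 + 38**2) = 1/(-456703 + 1444) = 1/(-455259) = -1/455259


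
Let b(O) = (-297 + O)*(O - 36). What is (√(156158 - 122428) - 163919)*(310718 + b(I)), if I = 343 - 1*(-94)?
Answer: -60134996502 + 366858*√33730 ≈ -6.0068e+10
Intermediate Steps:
I = 437 (I = 343 + 94 = 437)
b(O) = (-297 + O)*(-36 + O)
(√(156158 - 122428) - 163919)*(310718 + b(I)) = (√(156158 - 122428) - 163919)*(310718 + (10692 + 437² - 333*437)) = (√33730 - 163919)*(310718 + (10692 + 190969 - 145521)) = (-163919 + √33730)*(310718 + 56140) = (-163919 + √33730)*366858 = -60134996502 + 366858*√33730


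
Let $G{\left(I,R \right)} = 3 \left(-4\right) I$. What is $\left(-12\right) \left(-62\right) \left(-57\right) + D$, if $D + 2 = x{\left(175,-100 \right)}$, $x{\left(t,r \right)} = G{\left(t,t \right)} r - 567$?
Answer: $167023$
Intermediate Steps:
$G{\left(I,R \right)} = - 12 I$
$x{\left(t,r \right)} = -567 - 12 r t$ ($x{\left(t,r \right)} = - 12 t r - 567 = - 12 r t - 567 = -567 - 12 r t$)
$D = 209431$ ($D = -2 - \left(567 - 210000\right) = -2 + \left(-567 + 210000\right) = -2 + 209433 = 209431$)
$\left(-12\right) \left(-62\right) \left(-57\right) + D = \left(-12\right) \left(-62\right) \left(-57\right) + 209431 = 744 \left(-57\right) + 209431 = -42408 + 209431 = 167023$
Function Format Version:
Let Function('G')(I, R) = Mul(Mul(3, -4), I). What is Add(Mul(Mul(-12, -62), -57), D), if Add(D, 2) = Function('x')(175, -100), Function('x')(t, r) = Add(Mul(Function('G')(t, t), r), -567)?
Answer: 167023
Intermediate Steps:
Function('G')(I, R) = Mul(-12, I)
Function('x')(t, r) = Add(-567, Mul(-12, r, t)) (Function('x')(t, r) = Add(Mul(Mul(-12, t), r), -567) = Add(Mul(-12, r, t), -567) = Add(-567, Mul(-12, r, t)))
D = 209431 (D = Add(-2, Add(-567, Mul(-12, -100, 175))) = Add(-2, Add(-567, 210000)) = Add(-2, 209433) = 209431)
Add(Mul(Mul(-12, -62), -57), D) = Add(Mul(Mul(-12, -62), -57), 209431) = Add(Mul(744, -57), 209431) = Add(-42408, 209431) = 167023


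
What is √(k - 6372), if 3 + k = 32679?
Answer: 8*√411 ≈ 162.19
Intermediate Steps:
k = 32676 (k = -3 + 32679 = 32676)
√(k - 6372) = √(32676 - 6372) = √26304 = 8*√411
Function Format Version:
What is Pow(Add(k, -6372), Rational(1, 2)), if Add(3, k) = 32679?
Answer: Mul(8, Pow(411, Rational(1, 2))) ≈ 162.19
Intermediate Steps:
k = 32676 (k = Add(-3, 32679) = 32676)
Pow(Add(k, -6372), Rational(1, 2)) = Pow(Add(32676, -6372), Rational(1, 2)) = Pow(26304, Rational(1, 2)) = Mul(8, Pow(411, Rational(1, 2)))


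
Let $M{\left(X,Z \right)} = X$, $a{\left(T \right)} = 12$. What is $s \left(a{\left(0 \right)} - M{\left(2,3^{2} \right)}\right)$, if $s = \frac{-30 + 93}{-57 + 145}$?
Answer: $\frac{315}{44} \approx 7.1591$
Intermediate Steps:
$s = \frac{63}{88} \approx 0.71591$
$s \left(a{\left(0 \right)} - M{\left(2,3^{2} \right)}\right) = \frac{63 \left(12 - 2\right)}{88} = \frac{63}{88} \cdot 10 = \frac{315}{44}$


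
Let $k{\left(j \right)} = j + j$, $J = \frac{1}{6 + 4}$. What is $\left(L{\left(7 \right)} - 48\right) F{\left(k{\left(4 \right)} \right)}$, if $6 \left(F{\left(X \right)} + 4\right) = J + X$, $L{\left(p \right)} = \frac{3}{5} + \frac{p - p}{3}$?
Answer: $\frac{12561}{100} \approx 125.61$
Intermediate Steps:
$J = \frac{1}{10} \approx 0.1$
$L{\left(p \right)} = \frac{3}{5}$ ($L{\left(p \right)} = 3 \cdot \frac{1}{5} + 0 \cdot \frac{1}{3} = \frac{3}{5} + 0 = \frac{3}{5}$)
$k{\left(j \right)} = 2 j$
$F{\left(X \right)} = - \frac{239}{60} + \frac{X}{6}$ ($F{\left(X \right)} = -4 + \frac{\frac{1}{10} + X}{6} = -4 + \left(\frac{1}{60} + \frac{X}{6}\right) = - \frac{239}{60} + \frac{X}{6}$)
$\left(L{\left(7 \right)} - 48\right) F{\left(k{\left(4 \right)} \right)} = \left(\frac{3}{5} - 48\right) \left(- \frac{239}{60} + \frac{2 \cdot 4}{6}\right) = - \frac{237 \left(- \frac{239}{60} + \frac{1}{6} \cdot 8\right)}{5} = - \frac{237 \left(- \frac{239}{60} + \frac{4}{3}\right)}{5} = \left(- \frac{237}{5}\right) \left(- \frac{53}{20}\right) = \frac{12561}{100}$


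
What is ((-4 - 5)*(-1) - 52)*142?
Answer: -6106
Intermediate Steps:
((-4 - 5)*(-1) - 52)*142 = (-9*(-1) - 52)*142 = (9 - 52)*142 = -43*142 = -6106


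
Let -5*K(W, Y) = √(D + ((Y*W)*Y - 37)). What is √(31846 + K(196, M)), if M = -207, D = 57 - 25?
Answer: √(796150 - 5*√8398399)/5 ≈ 176.82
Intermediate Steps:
D = 32
K(W, Y) = -√(-5 + W*Y²)/5 (K(W, Y) = -√(32 + ((Y*W)*Y - 37))/5 = -√(32 + ((W*Y)*Y - 37))/5 = -√(32 + (W*Y² - 37))/5 = -√(32 + (-37 + W*Y²))/5 = -√(-5 + W*Y²)/5)
√(31846 + K(196, M)) = √(31846 - √(-5 + 196*(-207)²)/5) = √(31846 - √(-5 + 196*42849)/5) = √(31846 - √(-5 + 8398404)/5) = √(31846 - √8398399/5)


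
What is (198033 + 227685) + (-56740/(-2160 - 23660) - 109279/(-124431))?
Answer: 68388012837214/160640421 ≈ 4.2572e+5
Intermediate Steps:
(198033 + 227685) + (-56740/(-2160 - 23660) - 109279/(-124431)) = 425718 + (-56740/(-25820) - 109279*(-1/124431)) = 425718 + (-56740*(-1/25820) + 109279/124431) = 425718 + (2837/1291 + 109279/124431) = 425718 + 494089936/160640421 = 68388012837214/160640421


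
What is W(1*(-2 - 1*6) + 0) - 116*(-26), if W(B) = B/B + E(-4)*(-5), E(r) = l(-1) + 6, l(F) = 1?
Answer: 2982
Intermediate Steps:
E(r) = 7 (E(r) = 1 + 6 = 7)
W(B) = -34 (W(B) = B/B + 7*(-5) = 1 - 35 = -34)
W(1*(-2 - 1*6) + 0) - 116*(-26) = -34 - 116*(-26) = -34 + 3016 = 2982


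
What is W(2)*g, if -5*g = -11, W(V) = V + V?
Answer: 44/5 ≈ 8.8000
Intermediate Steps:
W(V) = 2*V
g = 11/5 (g = -⅕*(-11) = 11/5 ≈ 2.2000)
W(2)*g = (2*2)*(11/5) = 4*(11/5) = 44/5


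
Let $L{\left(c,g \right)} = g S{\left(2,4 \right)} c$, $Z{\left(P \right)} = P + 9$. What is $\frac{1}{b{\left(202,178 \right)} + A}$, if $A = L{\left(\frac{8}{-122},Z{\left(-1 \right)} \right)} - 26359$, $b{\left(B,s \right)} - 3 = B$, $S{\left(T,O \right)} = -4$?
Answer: $- \frac{61}{1595266} \approx -3.8238 \cdot 10^{-5}$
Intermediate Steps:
$b{\left(B,s \right)} = 3 + B$
$Z{\left(P \right)} = 9 + P$
$L{\left(c,g \right)} = - 4 c g$ ($L{\left(c,g \right)} = g \left(-4\right) c = - 4 g c = - 4 c g$)
$A = - \frac{1607771}{61}$ ($A = - 4 \frac{8}{-122} \left(9 - 1\right) - 26359 = \left(-4\right) 8 \left(- \frac{1}{122}\right) 8 - 26359 = \left(-4\right) \left(- \frac{4}{61}\right) 8 - 26359 = \frac{128}{61} - 26359 = - \frac{1607771}{61} \approx -26357.0$)
$\frac{1}{b{\left(202,178 \right)} + A} = \frac{1}{\left(3 + 202\right) - \frac{1607771}{61}} = \frac{1}{205 - \frac{1607771}{61}} = \frac{1}{- \frac{1595266}{61}} = - \frac{61}{1595266}$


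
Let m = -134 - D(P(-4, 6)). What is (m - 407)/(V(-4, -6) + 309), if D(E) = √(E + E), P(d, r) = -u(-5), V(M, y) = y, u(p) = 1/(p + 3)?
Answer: -542/303 ≈ -1.7888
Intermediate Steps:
u(p) = 1/(3 + p)
P(d, r) = ½ (P(d, r) = -1/(3 - 5) = -1/(-2) = -1*(-½) = ½)
D(E) = √2*√E (D(E) = √(2*E) = √2*√E)
m = -135 (m = -134 - √2*√(½) = -134 - √2*√2/2 = -134 - 1*1 = -134 - 1 = -135)
(m - 407)/(V(-4, -6) + 309) = (-135 - 407)/(-6 + 309) = -542/303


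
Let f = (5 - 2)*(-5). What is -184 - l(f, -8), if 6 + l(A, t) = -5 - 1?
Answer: -172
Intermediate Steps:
f = -15 (f = 3*(-5) = -15)
l(A, t) = -12 (l(A, t) = -6 + (-5 - 1) = -6 - 6 = -12)
-184 - l(f, -8) = -184 - 1*(-12) = -184 + 12 = -172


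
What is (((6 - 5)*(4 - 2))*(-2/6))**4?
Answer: 16/81 ≈ 0.19753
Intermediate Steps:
(((6 - 5)*(4 - 2))*(-2/6))**4 = ((1*2)*(-2*1/6))**4 = (2*(-1/3))**4 = (-2/3)**4 = 16/81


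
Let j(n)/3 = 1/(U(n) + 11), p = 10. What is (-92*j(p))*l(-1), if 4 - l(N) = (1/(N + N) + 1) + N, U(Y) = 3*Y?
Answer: -1242/41 ≈ -30.293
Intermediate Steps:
j(n) = 3/(11 + 3*n) (j(n) = 3/(3*n + 11) = 3/(11 + 3*n))
l(N) = 3 - N - 1/(2*N) (l(N) = 4 - ((1/(N + N) + 1) + N) = 4 - ((1/(2*N) + 1) + N) = 4 - ((1 + 1/(2*N)) + N) = 4 - (1 + N + 1/(2*N)) = 4 + (-1 - N - 1/(2*N)) = 3 - N - 1/(2*N))
(-92*j(p))*l(-1) = (-276/(11 + 3*10))*(3 - 1*(-1) - 1/2/(-1)) = (-276/(11 + 30))*(3 + 1 - 1/2*(-1)) = (-276/41)*(3 + 1 + 1/2) = -276/41*(9/2) = -92*3/41*(9/2) = -276/41*9/2 = -1242/41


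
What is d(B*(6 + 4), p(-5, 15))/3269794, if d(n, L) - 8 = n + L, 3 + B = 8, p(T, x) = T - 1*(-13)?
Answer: 3/148627 ≈ 2.0185e-5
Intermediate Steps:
p(T, x) = 13 + T (p(T, x) = T + 13 = 13 + T)
B = 5 (B = -3 + 8 = 5)
d(n, L) = 8 + L + n (d(n, L) = 8 + (n + L) = 8 + (L + n) = 8 + L + n)
d(B*(6 + 4), p(-5, 15))/3269794 = (8 + (13 - 5) + 5*(6 + 4))/3269794 = (8 + 8 + 5*10)*(1/3269794) = (8 + 8 + 50)*(1/3269794) = 66*(1/3269794) = 3/148627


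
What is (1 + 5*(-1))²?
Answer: 16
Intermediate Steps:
(1 + 5*(-1))² = (1 - 5)² = (-4)² = 16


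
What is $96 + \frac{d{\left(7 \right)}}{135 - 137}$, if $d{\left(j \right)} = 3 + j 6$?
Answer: $\frac{147}{2} \approx 73.5$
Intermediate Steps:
$d{\left(j \right)} = 3 + 6 j$
$96 + \frac{d{\left(7 \right)}}{135 - 137} = 96 + \frac{3 + 6 \cdot 7}{135 - 137} = 96 + \frac{3 + 42}{-2} = 96 + 45 \left(- \frac{1}{2}\right) = 96 - \frac{45}{2} = \frac{147}{2}$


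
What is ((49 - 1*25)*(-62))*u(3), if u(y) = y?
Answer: -4464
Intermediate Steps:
((49 - 1*25)*(-62))*u(3) = ((49 - 1*25)*(-62))*3 = ((49 - 25)*(-62))*3 = (24*(-62))*3 = -1488*3 = -4464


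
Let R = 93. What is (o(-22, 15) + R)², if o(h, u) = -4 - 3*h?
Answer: 24025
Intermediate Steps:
(o(-22, 15) + R)² = ((-4 - 3*(-22)) + 93)² = ((-4 + 66) + 93)² = (62 + 93)² = 155² = 24025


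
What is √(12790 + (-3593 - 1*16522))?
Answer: 5*I*√293 ≈ 85.586*I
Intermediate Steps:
√(12790 + (-3593 - 1*16522)) = √(12790 + (-3593 - 16522)) = √(12790 - 20115) = √(-7325) = 5*I*√293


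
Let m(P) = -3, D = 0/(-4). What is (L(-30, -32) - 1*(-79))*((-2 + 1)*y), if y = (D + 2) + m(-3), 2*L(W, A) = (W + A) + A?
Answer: 32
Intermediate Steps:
D = 0 (D = 0*(-1/4) = 0)
L(W, A) = A + W/2 (L(W, A) = ((W + A) + A)/2 = ((A + W) + A)/2 = (W + 2*A)/2 = A + W/2)
y = -1 (y = (0 + 2) - 3 = 2 - 3 = -1)
(L(-30, -32) - 1*(-79))*((-2 + 1)*y) = ((-32 + (1/2)*(-30)) - 1*(-79))*((-2 + 1)*(-1)) = ((-32 - 15) + 79)*(-1*(-1)) = (-47 + 79)*1 = 32*1 = 32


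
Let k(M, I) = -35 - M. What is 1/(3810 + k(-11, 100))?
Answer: 1/3786 ≈ 0.00026413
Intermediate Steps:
1/(3810 + k(-11, 100)) = 1/(3810 + (-35 - 1*(-11))) = 1/(3810 + (-35 + 11)) = 1/(3810 - 24) = 1/3786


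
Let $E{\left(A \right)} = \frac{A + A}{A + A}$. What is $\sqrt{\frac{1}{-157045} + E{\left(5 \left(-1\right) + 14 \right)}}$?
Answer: $\frac{2 \sqrt{125831505}}{22435} \approx 1.0$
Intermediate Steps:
$E{\left(A \right)} = 1$ ($E{\left(A \right)} = \frac{2 A}{2 A} = 2 A \frac{1}{2 A} = 1$)
$\sqrt{\frac{1}{-157045} + E{\left(5 \left(-1\right) + 14 \right)}} = \sqrt{\frac{1}{-157045} + 1} = \sqrt{- \frac{1}{157045} + 1} = \sqrt{\frac{157044}{157045}} = \frac{2 \sqrt{125831505}}{22435}$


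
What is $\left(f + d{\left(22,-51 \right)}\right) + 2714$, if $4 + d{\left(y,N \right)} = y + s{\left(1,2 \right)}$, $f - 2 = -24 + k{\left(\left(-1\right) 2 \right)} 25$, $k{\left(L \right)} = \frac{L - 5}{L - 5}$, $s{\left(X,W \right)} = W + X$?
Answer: $2738$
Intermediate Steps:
$k{\left(L \right)} = 1$ ($k{\left(L \right)} = \frac{-5 + L}{-5 + L} = 1$)
$f = 3$ ($f = 2 + \left(-24 + 1 \cdot 25\right) = 2 + \left(-24 + 25\right) = 2 + 1 = 3$)
$d{\left(y,N \right)} = -1 + y$ ($d{\left(y,N \right)} = -4 + \left(y + \left(2 + 1\right)\right) = -4 + \left(y + 3\right) = -4 + \left(3 + y\right) = -1 + y$)
$\left(f + d{\left(22,-51 \right)}\right) + 2714 = \left(3 + \left(-1 + 22\right)\right) + 2714 = \left(3 + 21\right) + 2714 = 24 + 2714 = 2738$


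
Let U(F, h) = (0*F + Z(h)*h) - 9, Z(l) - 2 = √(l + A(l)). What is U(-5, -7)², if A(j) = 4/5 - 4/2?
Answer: 636/5 + 322*I*√205/5 ≈ 127.2 + 922.07*I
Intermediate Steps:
A(j) = -6/5 (A(j) = 4*(⅕) - 4*½ = ⅘ - 2 = -6/5)
Z(l) = 2 + √(-6/5 + l) (Z(l) = 2 + √(l - 6/5) = 2 + √(-6/5 + l))
U(F, h) = -9 + h*(2 + √(-30 + 25*h)/5) (U(F, h) = (0*F + (2 + √(-30 + 25*h)/5)*h) - 9 = (0 + h*(2 + √(-30 + 25*h)/5)) - 9 = h*(2 + √(-30 + 25*h)/5) - 9 = -9 + h*(2 + √(-30 + 25*h)/5))
U(-5, -7)² = (-9 + (⅕)*(-7)*(10 + √(-30 + 25*(-7))))² = (-9 + (⅕)*(-7)*(10 + √(-30 - 175)))² = (-9 + (⅕)*(-7)*(10 + √(-205)))² = (-9 + (⅕)*(-7)*(10 + I*√205))² = (-9 + (-14 - 7*I*√205/5))² = (-23 - 7*I*√205/5)²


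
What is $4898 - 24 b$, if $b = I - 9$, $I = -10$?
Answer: $5354$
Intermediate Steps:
$b = -19$ ($b = -10 - 9 = -19$)
$4898 - 24 b = 4898 - -456 = 4898 + 456 = 5354$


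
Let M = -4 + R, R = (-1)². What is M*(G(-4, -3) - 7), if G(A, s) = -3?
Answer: 30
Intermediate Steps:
R = 1
M = -3 (M = -4 + 1 = -3)
M*(G(-4, -3) - 7) = -3*(-3 - 7) = -3*(-10) = 30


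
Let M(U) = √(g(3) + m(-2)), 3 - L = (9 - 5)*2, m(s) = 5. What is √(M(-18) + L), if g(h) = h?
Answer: √(-5 + 2*√2) ≈ 1.4736*I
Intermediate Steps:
L = -5 (L = 3 - (9 - 5)*2 = 3 - 4*2 = 3 - 1*8 = 3 - 8 = -5)
M(U) = 2*√2 (M(U) = √(3 + 5) = √8 = 2*√2)
√(M(-18) + L) = √(2*√2 - 5) = √(-5 + 2*√2)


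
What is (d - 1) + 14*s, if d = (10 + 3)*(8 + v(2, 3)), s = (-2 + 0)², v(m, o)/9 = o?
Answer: 510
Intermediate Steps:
v(m, o) = 9*o
s = 4 (s = (-2)² = 4)
d = 455 (d = (10 + 3)*(8 + 9*3) = 13*(8 + 27) = 13*35 = 455)
(d - 1) + 14*s = (455 - 1) + 14*4 = 454 + 56 = 510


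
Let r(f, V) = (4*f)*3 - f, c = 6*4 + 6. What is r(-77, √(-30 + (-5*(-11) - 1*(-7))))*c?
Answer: -25410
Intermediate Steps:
c = 30 (c = 24 + 6 = 30)
r(f, V) = 11*f (r(f, V) = 12*f - f = 11*f)
r(-77, √(-30 + (-5*(-11) - 1*(-7))))*c = (11*(-77))*30 = -847*30 = -25410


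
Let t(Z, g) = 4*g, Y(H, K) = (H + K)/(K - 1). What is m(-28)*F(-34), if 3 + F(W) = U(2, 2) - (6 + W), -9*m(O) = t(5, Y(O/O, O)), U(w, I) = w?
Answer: -324/29 ≈ -11.172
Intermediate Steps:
Y(H, K) = (H + K)/(-1 + K)
m(O) = -4*(1 + O)/(9*(-1 + O)) (m(O) = -4*(O/O + O)/(-1 + O)/9 = -4*(1 + O)/(-1 + O)/9 = -4*(1 + O)/(9*(-1 + O)))
F(W) = -7 - W (F(W) = -3 + (2 - (6 + W)) = -3 + (2 + (-6 - W)) = -3 + (-4 - W) = -7 - W)
m(-28)*F(-34) = (4*(-1 - 1*(-28))/(9*(-1 - 28)))*(-7 - 1*(-34)) = ((4/9)*(-1 + 28)/(-29))*(-7 + 34) = ((4/9)*(-1/29)*27)*27 = -12/29*27 = -324/29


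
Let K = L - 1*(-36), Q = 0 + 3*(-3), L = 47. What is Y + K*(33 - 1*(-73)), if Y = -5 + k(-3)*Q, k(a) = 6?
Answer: 8739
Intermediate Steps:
Q = -9 (Q = 0 - 9 = -9)
Y = -59 (Y = -5 + 6*(-9) = -5 - 54 = -59)
K = 83 (K = 47 - 1*(-36) = 47 + 36 = 83)
Y + K*(33 - 1*(-73)) = -59 + 83*(33 - 1*(-73)) = -59 + 83*(33 + 73) = -59 + 83*106 = -59 + 8798 = 8739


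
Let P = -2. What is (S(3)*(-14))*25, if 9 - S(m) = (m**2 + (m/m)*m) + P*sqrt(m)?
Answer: 1050 - 700*sqrt(3) ≈ -162.44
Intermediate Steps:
S(m) = 9 - m - m**2 + 2*sqrt(m) (S(m) = 9 - ((m**2 + (m/m)*m) - 2*sqrt(m)) = 9 - ((m**2 + 1*m) - 2*sqrt(m)) = 9 - ((m**2 + m) - 2*sqrt(m)) = 9 - ((m + m**2) - 2*sqrt(m)) = 9 - (m + m**2 - 2*sqrt(m)) = 9 + (-m - m**2 + 2*sqrt(m)) = 9 - m - m**2 + 2*sqrt(m))
(S(3)*(-14))*25 = ((9 - 1*3 - 1*3**2 + 2*sqrt(3))*(-14))*25 = ((9 - 3 - 1*9 + 2*sqrt(3))*(-14))*25 = ((9 - 3 - 9 + 2*sqrt(3))*(-14))*25 = ((-3 + 2*sqrt(3))*(-14))*25 = (42 - 28*sqrt(3))*25 = 1050 - 700*sqrt(3)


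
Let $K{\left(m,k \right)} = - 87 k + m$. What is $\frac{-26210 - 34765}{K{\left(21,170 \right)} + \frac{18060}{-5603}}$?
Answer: $\frac{113880975}{27589589} \approx 4.1277$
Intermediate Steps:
$K{\left(m,k \right)} = m - 87 k$
$\frac{-26210 - 34765}{K{\left(21,170 \right)} + \frac{18060}{-5603}} = \frac{-26210 - 34765}{\left(21 - 14790\right) + \frac{18060}{-5603}} = \frac{-26210 - 34765}{\left(21 - 14790\right) + 18060 \left(- \frac{1}{5603}\right)} = - \frac{60975}{-14769 - \frac{18060}{5603}} = - \frac{60975}{- \frac{82768767}{5603}} = \left(-60975\right) \left(- \frac{5603}{82768767}\right) = \frac{113880975}{27589589}$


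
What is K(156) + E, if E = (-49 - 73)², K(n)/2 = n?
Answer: 15196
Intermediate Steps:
K(n) = 2*n
E = 14884 (E = (-122)² = 14884)
K(156) + E = 2*156 + 14884 = 312 + 14884 = 15196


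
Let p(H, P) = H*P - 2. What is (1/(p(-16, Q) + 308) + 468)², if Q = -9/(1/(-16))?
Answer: 874342813969/3992004 ≈ 2.1902e+5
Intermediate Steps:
Q = 144 (Q = -9/(-1/16) = -9*(-16) = 144)
p(H, P) = -2 + H*P
(1/(p(-16, Q) + 308) + 468)² = (1/((-2 - 16*144) + 308) + 468)² = (1/((-2 - 2304) + 308) + 468)² = (1/(-2306 + 308) + 468)² = (1/(-1998) + 468)² = (-1/1998 + 468)² = (935063/1998)² = 874342813969/3992004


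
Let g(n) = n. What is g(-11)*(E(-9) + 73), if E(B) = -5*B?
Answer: -1298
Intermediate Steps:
g(-11)*(E(-9) + 73) = -11*(-5*(-9) + 73) = -11*(45 + 73) = -11*118 = -1298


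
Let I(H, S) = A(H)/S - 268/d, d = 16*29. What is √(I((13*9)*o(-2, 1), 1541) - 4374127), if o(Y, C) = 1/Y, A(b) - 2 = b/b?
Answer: 3*I*√3882488702142631/89378 ≈ 2091.4*I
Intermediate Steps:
A(b) = 3 (A(b) = 2 + b/b = 2 + 1 = 3)
o(Y, C) = 1/Y
d = 464
I(H, S) = -67/116 + 3/S (I(H, S) = 3/S - 268/464 = 3/S - 268*1/464 = 3/S - 67/116 = -67/116 + 3/S)
√(I((13*9)*o(-2, 1), 1541) - 4374127) = √((-67/116 + 3/1541) - 4374127) = √(-102899/178756 - 4374127) = √(-781901548911/178756) = 3*I*√3882488702142631/89378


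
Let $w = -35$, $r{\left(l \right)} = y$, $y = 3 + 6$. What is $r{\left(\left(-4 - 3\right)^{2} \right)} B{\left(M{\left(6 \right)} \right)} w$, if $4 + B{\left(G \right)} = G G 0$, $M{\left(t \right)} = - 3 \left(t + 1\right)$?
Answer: $1260$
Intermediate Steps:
$y = 9$
$M{\left(t \right)} = -3 - 3 t$ ($M{\left(t \right)} = - 3 \left(1 + t\right) = -3 - 3 t$)
$r{\left(l \right)} = 9$
$B{\left(G \right)} = -4$ ($B{\left(G \right)} = -4 + G G 0 = -4 + G^{2} \cdot 0 = -4 + 0 = -4$)
$r{\left(\left(-4 - 3\right)^{2} \right)} B{\left(M{\left(6 \right)} \right)} w = 9 \left(-4\right) \left(-35\right) = \left(-36\right) \left(-35\right) = 1260$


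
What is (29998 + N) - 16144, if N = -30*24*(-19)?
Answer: 27534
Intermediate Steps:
N = 13680 (N = -720*(-19) = 13680)
(29998 + N) - 16144 = (29998 + 13680) - 16144 = 43678 - 16144 = 27534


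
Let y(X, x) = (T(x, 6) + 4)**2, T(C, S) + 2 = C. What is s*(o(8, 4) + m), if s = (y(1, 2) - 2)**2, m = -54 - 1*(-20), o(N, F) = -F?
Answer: -7448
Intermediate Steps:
T(C, S) = -2 + C
m = -34 (m = -54 + 20 = -34)
y(X, x) = (2 + x)**2 (y(X, x) = ((-2 + x) + 4)**2 = (2 + x)**2)
s = 196 (s = ((2 + 2)**2 - 2)**2 = (4**2 - 2)**2 = (16 - 2)**2 = 14**2 = 196)
s*(o(8, 4) + m) = 196*(-1*4 - 34) = 196*(-4 - 34) = 196*(-38) = -7448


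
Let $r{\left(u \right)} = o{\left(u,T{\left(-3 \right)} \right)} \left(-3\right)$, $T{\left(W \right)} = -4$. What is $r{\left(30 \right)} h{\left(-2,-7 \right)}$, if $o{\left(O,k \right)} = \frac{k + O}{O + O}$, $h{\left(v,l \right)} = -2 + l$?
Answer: $\frac{117}{10} \approx 11.7$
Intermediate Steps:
$o{\left(O,k \right)} = \frac{O + k}{2 O}$
$r{\left(u \right)} = - \frac{3 \left(-4 + u\right)}{2 u}$ ($r{\left(u \right)} = \frac{u - 4}{2 u} \left(-3\right) = \frac{-4 + u}{2 u} \left(-3\right) = - \frac{3 \left(-4 + u\right)}{2 u}$)
$r{\left(30 \right)} h{\left(-2,-7 \right)} = \left(- \frac{3}{2} + \frac{6}{30}\right) \left(-2 - 7\right) = \left(- \frac{3}{2} + 6 \cdot \frac{1}{30}\right) \left(-9\right) = \left(- \frac{3}{2} + \frac{1}{5}\right) \left(-9\right) = \left(- \frac{13}{10}\right) \left(-9\right) = \frac{117}{10}$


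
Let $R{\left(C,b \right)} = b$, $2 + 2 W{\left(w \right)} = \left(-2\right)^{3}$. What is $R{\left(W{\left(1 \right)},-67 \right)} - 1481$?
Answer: $-1548$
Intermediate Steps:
$W{\left(w \right)} = -5$ ($W{\left(w \right)} = -1 + \frac{\left(-2\right)^{3}}{2} = -1 + \frac{1}{2} \left(-8\right) = -1 - 4 = -5$)
$R{\left(W{\left(1 \right)},-67 \right)} - 1481 = -67 - 1481 = -1548$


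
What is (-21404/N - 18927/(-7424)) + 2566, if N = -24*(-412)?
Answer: 5887327771/2294016 ≈ 2566.4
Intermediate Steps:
N = 9888
(-21404/N - 18927/(-7424)) + 2566 = (-21404/9888 - 18927/(-7424)) + 2566 = (-21404*1/9888 - 18927*(-1/7424)) + 2566 = (-5351/2472 + 18927/7424) + 2566 = 882715/2294016 + 2566 = 5887327771/2294016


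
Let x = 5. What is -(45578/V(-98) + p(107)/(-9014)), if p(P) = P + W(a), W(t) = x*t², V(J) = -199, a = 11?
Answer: 205490890/896893 ≈ 229.11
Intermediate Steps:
W(t) = 5*t²
p(P) = 605 + P (p(P) = P + 5*11² = P + 5*121 = P + 605 = 605 + P)
-(45578/V(-98) + p(107)/(-9014)) = -(45578/(-199) + (605 + 107)/(-9014)) = -(45578*(-1/199) + 712*(-1/9014)) = -(-45578/199 - 356/4507) = -1*(-205490890/896893) = 205490890/896893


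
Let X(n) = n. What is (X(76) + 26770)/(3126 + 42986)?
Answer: 13423/23056 ≈ 0.58219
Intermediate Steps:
(X(76) + 26770)/(3126 + 42986) = (76 + 26770)/(3126 + 42986) = 26846/46112 = 26846*(1/46112) = 13423/23056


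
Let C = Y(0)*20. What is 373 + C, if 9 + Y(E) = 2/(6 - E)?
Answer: 599/3 ≈ 199.67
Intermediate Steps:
Y(E) = -9 + 2/(6 - E)
C = -520/3 (C = ((52 - 9*0)/(-6 + 0))*20 = ((52 + 0)/(-6))*20 = -1/6*52*20 = -26/3*20 = -520/3 ≈ -173.33)
373 + C = 373 - 520/3 = 599/3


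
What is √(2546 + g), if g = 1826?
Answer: 2*√1093 ≈ 66.121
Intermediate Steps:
√(2546 + g) = √(2546 + 1826) = √4372 = 2*√1093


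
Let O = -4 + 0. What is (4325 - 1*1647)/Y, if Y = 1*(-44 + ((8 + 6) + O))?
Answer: -1339/17 ≈ -78.765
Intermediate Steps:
O = -4
Y = -34 (Y = 1*(-44 + ((8 + 6) - 4)) = 1*(-44 + (14 - 4)) = 1*(-44 + 10) = 1*(-34) = -34)
(4325 - 1*1647)/Y = (4325 - 1*1647)/(-34) = (4325 - 1647)*(-1/34) = 2678*(-1/34) = -1339/17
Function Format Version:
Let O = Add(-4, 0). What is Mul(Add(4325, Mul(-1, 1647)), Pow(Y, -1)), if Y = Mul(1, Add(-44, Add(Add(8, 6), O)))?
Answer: Rational(-1339, 17) ≈ -78.765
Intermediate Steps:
O = -4
Y = -34 (Y = Mul(1, Add(-44, Add(Add(8, 6), -4))) = Mul(1, Add(-44, Add(14, -4))) = Mul(1, Add(-44, 10)) = Mul(1, -34) = -34)
Mul(Add(4325, Mul(-1, 1647)), Pow(Y, -1)) = Mul(Add(4325, Mul(-1, 1647)), Pow(-34, -1)) = Mul(Add(4325, -1647), Rational(-1, 34)) = Mul(2678, Rational(-1, 34)) = Rational(-1339, 17)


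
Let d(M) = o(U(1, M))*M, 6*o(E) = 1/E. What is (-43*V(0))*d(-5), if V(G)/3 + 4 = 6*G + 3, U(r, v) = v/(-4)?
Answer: -86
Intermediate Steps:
U(r, v) = -v/4 (U(r, v) = v*(-1/4) = -v/4)
V(G) = -3 + 18*G (V(G) = -12 + 3*(6*G + 3) = -12 + 3*(3 + 6*G) = -12 + (9 + 18*G) = -3 + 18*G)
o(E) = 1/(6*E)
d(M) = -2/3 (d(M) = (1/(6*((-M/4))))*M = ((-4/M)/6)*M = (-2/(3*M))*M = -2/3)
(-43*V(0))*d(-5) = -43*(-3 + 18*0)*(-2/3) = -43*(-3 + 0)*(-2/3) = -43*(-3)*(-2/3) = 129*(-2/3) = -86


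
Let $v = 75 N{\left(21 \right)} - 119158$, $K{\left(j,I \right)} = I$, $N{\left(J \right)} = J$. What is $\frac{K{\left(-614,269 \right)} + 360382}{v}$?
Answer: $- \frac{360651}{117583} \approx -3.0672$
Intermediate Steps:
$v = -117583$ ($v = 75 \cdot 21 - 119158 = 1575 - 119158 = -117583$)
$\frac{K{\left(-614,269 \right)} + 360382}{v} = \frac{269 + 360382}{-117583} = 360651 \left(- \frac{1}{117583}\right) = - \frac{360651}{117583}$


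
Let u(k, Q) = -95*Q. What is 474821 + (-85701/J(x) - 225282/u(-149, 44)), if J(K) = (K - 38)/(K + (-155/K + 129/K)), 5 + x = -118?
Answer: 807098817863/1970870 ≈ 4.0951e+5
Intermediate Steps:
x = -123 (x = -5 - 118 = -123)
J(K) = (-38 + K)/(K - 26/K)
474821 + (-85701/J(x) - 225282/u(-149, 44)) = 474821 + (-85701*(-(-26 + (-123)²)/(123*(-38 - 123))) - 225282/((-95*44))) = 474821 + (-85701/((-123*(-161)/(-26 + 15129))) - 225282/(-4180)) = 474821 + (-85701/((-123*(-161)/15103)) - 225282*(-1/4180)) = 474821 + (-85701/((-123*1/15103*(-161))) + 112641/2090) = 474821 + (-85701/19803/15103 + 112641/2090) = 474821 + (-85701*15103/19803 + 112641/2090) = 474821 + (-61635343/943 + 112641/2090) = 474821 - 128711646407/1970870 = 807098817863/1970870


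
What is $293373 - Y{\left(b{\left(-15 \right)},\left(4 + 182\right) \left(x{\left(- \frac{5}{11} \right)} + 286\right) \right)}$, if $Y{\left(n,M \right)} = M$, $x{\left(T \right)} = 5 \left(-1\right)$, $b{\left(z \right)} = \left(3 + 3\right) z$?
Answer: $241107$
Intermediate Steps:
$b{\left(z \right)} = 6 z$
$x{\left(T \right)} = -5$
$293373 - Y{\left(b{\left(-15 \right)},\left(4 + 182\right) \left(x{\left(- \frac{5}{11} \right)} + 286\right) \right)} = 293373 - \left(4 + 182\right) \left(-5 + 286\right) = 293373 - 186 \cdot 281 = 293373 - 52266 = 241107$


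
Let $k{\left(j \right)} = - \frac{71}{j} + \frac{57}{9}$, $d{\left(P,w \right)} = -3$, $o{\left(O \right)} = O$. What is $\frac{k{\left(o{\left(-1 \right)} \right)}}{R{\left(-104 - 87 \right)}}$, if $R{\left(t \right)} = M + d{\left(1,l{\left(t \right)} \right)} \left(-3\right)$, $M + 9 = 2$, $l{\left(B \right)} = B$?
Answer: $\frac{116}{3} \approx 38.667$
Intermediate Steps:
$M = -7$ ($M = -9 + 2 = -7$)
$k{\left(j \right)} = \frac{19}{3} - \frac{71}{j}$ ($k{\left(j \right)} = - \frac{71}{j} + 57 \cdot \frac{1}{9} = - \frac{71}{j} + \frac{19}{3} = \frac{19}{3} - \frac{71}{j}$)
$R{\left(t \right)} = 2$ ($R{\left(t \right)} = -7 - -9 = -7 + 9 = 2$)
$\frac{k{\left(o{\left(-1 \right)} \right)}}{R{\left(-104 - 87 \right)}} = \frac{\frac{19}{3} - \frac{71}{-1}}{2} = \left(\frac{19}{3} - -71\right) \frac{1}{2} = \left(\frac{19}{3} + 71\right) \frac{1}{2} = \frac{232}{3} \cdot \frac{1}{2} = \frac{116}{3}$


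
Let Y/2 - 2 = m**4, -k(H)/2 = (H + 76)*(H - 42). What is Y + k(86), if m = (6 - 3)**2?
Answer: -1130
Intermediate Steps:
m = 9 (m = 3**2 = 9)
k(H) = -2*(-42 + H)*(76 + H) (k(H) = -2*(H + 76)*(H - 42) = -2*(76 + H)*(-42 + H) = -2*(-42 + H)*(76 + H))
Y = 13126 (Y = 4 + 2*9**4 = 4 + 2*6561 = 4 + 13122 = 13126)
Y + k(86) = 13126 + (6384 - 68*86 - 2*86**2) = 13126 + (6384 - 5848 - 2*7396) = 13126 + (6384 - 5848 - 14792) = 13126 - 14256 = -1130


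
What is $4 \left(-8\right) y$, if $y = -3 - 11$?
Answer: $448$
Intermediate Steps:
$y = -14$ ($y = -3 - 11 = -14$)
$4 \left(-8\right) y = 4 \left(-8\right) \left(-14\right) = \left(-32\right) \left(-14\right) = 448$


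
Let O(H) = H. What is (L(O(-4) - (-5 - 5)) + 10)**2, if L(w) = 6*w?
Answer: 2116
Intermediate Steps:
(L(O(-4) - (-5 - 5)) + 10)**2 = (6*(-4 - (-5 - 5)) + 10)**2 = (6*(-4 - 1*(-10)) + 10)**2 = (6*(-4 + 10) + 10)**2 = (6*6 + 10)**2 = (36 + 10)**2 = 46**2 = 2116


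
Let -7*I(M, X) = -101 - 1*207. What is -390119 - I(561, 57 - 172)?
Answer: -390163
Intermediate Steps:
I(M, X) = 44 (I(M, X) = -(-101 - 1*207)/7 = -(-101 - 207)/7 = -1/7*(-308) = 44)
-390119 - I(561, 57 - 172) = -390119 - 1*44 = -390119 - 44 = -390163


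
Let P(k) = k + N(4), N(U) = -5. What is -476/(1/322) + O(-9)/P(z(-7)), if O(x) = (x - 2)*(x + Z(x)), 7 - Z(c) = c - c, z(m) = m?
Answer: -919643/6 ≈ -1.5327e+5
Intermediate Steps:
Z(c) = 7 (Z(c) = 7 - (c - c) = 7 - 1*0 = 7 + 0 = 7)
O(x) = (-2 + x)*(7 + x) (O(x) = (x - 2)*(x + 7) = (-2 + x)*(7 + x))
P(k) = -5 + k (P(k) = k - 5 = -5 + k)
-476/(1/322) + O(-9)/P(z(-7)) = -476/(1/322) + (-14 + (-9)**2 + 5*(-9))/(-5 - 7) = -476/1/322 + (-14 + 81 - 45)/(-12) = -476*322 + 22*(-1/12) = -153272 - 11/6 = -919643/6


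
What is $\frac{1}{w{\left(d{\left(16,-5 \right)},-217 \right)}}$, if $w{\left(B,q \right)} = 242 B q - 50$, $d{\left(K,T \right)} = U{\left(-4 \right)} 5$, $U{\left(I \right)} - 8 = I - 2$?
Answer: $- \frac{1}{525190} \approx -1.9041 \cdot 10^{-6}$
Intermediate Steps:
$U{\left(I \right)} = 6 + I$ ($U{\left(I \right)} = 8 + \left(I - 2\right) = 8 + \left(-2 + I\right) = 6 + I$)
$d{\left(K,T \right)} = 10$ ($d{\left(K,T \right)} = \left(6 - 4\right) 5 = 2 \cdot 5 = 10$)
$w{\left(B,q \right)} = -50 + 242 B q$ ($w{\left(B,q \right)} = 242 B q - 50 = -50 + 242 B q$)
$\frac{1}{w{\left(d{\left(16,-5 \right)},-217 \right)}} = \frac{1}{-50 + 242 \cdot 10 \left(-217\right)} = \frac{1}{-50 - 525140} = \frac{1}{-525190} = - \frac{1}{525190}$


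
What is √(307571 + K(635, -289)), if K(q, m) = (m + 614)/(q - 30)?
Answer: 2*√9304039/11 ≈ 554.59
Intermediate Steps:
K(q, m) = (614 + m)/(-30 + q)
√(307571 + K(635, -289)) = √(307571 + (614 - 289)/(-30 + 635)) = √(307571 + 325/605) = √(307571 + (1/605)*325) = √(307571 + 65/121) = √(37216156/121) = 2*√9304039/11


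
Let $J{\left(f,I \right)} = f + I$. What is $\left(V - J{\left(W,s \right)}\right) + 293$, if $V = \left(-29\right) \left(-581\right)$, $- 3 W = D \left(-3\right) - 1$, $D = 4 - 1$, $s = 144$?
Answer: $\frac{50984}{3} \approx 16995.0$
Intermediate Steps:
$D = 3$ ($D = 4 - 1 = 3$)
$W = \frac{10}{3}$ ($W = - \frac{3 \left(-3\right) - 1}{3} = - \frac{-9 - 1}{3} = \left(- \frac{1}{3}\right) \left(-10\right) = \frac{10}{3} \approx 3.3333$)
$J{\left(f,I \right)} = I + f$
$V = 16849$
$\left(V - J{\left(W,s \right)}\right) + 293 = \left(16849 - \left(144 + \frac{10}{3}\right)\right) + 293 = \left(16849 - \frac{442}{3}\right) + 293 = \frac{50105}{3} + 293 = \frac{50984}{3}$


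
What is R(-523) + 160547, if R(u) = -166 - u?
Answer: 160904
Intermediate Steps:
R(-523) + 160547 = (-166 - 1*(-523)) + 160547 = (-166 + 523) + 160547 = 357 + 160547 = 160904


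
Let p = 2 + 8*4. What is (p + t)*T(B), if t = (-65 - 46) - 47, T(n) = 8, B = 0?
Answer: -992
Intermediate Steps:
t = -158 (t = -111 - 47 = -158)
p = 34 (p = 2 + 32 = 34)
(p + t)*T(B) = (34 - 158)*8 = -124*8 = -992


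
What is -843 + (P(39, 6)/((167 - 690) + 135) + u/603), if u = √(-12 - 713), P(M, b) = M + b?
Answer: -327129/388 + 5*I*√29/603 ≈ -843.12 + 0.044653*I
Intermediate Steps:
u = 5*I*√29 (u = √(-725) = 5*I*√29 ≈ 26.926*I)
-843 + (P(39, 6)/((167 - 690) + 135) + u/603) = -843 + ((39 + 6)/((167 - 690) + 135) + (5*I*√29)/603) = -843 + (45/(-523 + 135) + (5*I*√29)*(1/603)) = -843 + (45/(-388) + 5*I*√29/603) = -843 + (45*(-1/388) + 5*I*√29/603) = -843 + (-45/388 + 5*I*√29/603) = -327129/388 + 5*I*√29/603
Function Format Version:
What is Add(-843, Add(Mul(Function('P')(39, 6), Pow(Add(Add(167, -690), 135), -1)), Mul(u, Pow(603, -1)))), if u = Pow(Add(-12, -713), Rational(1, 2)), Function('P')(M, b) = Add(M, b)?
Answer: Add(Rational(-327129, 388), Mul(Rational(5, 603), I, Pow(29, Rational(1, 2)))) ≈ Add(-843.12, Mul(0.044653, I))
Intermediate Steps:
u = Mul(5, I, Pow(29, Rational(1, 2))) (u = Pow(-725, Rational(1, 2)) = Mul(5, I, Pow(29, Rational(1, 2))) ≈ Mul(26.926, I))
Add(-843, Add(Mul(Function('P')(39, 6), Pow(Add(Add(167, -690), 135), -1)), Mul(u, Pow(603, -1)))) = Add(-843, Add(Mul(Add(39, 6), Pow(Add(Add(167, -690), 135), -1)), Mul(Mul(5, I, Pow(29, Rational(1, 2))), Pow(603, -1)))) = Add(-843, Add(Mul(45, Pow(Add(-523, 135), -1)), Mul(Mul(5, I, Pow(29, Rational(1, 2))), Rational(1, 603)))) = Add(-843, Add(Mul(45, Pow(-388, -1)), Mul(Rational(5, 603), I, Pow(29, Rational(1, 2))))) = Add(-843, Add(Mul(45, Rational(-1, 388)), Mul(Rational(5, 603), I, Pow(29, Rational(1, 2))))) = Add(-843, Add(Rational(-45, 388), Mul(Rational(5, 603), I, Pow(29, Rational(1, 2))))) = Add(Rational(-327129, 388), Mul(Rational(5, 603), I, Pow(29, Rational(1, 2))))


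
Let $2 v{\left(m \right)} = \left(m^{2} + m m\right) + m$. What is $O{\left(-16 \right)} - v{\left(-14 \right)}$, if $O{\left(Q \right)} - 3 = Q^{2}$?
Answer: $70$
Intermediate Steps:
$O{\left(Q \right)} = 3 + Q^{2}$
$v{\left(m \right)} = m^{2} + \frac{m}{2}$ ($v{\left(m \right)} = \frac{\left(m^{2} + m m\right) + m}{2} = \frac{\left(m^{2} + m^{2}\right) + m}{2} = \frac{2 m^{2} + m}{2} = \frac{m + 2 m^{2}}{2} = m^{2} + \frac{m}{2}$)
$O{\left(-16 \right)} - v{\left(-14 \right)} = \left(3 + \left(-16\right)^{2}\right) - - 14 \left(\frac{1}{2} - 14\right) = \left(3 + 256\right) - \left(-14\right) \left(- \frac{27}{2}\right) = 259 - 189 = 70$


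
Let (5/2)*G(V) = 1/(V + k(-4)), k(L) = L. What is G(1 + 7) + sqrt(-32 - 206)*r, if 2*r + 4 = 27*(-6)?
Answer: 1/10 - 83*I*sqrt(238) ≈ 0.1 - 1280.5*I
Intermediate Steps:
r = -83 (r = -2 + (27*(-6))/2 = -2 + (1/2)*(-162) = -2 - 81 = -83)
G(V) = 2/(5*(-4 + V)) (G(V) = 2/(5*(V - 4)) = 2/(5*(-4 + V)))
G(1 + 7) + sqrt(-32 - 206)*r = 2/(5*(-4 + (1 + 7))) + sqrt(-32 - 206)*(-83) = 2/(5*(-4 + 8)) + sqrt(-238)*(-83) = (2/5)/4 + (I*sqrt(238))*(-83) = (2/5)*(1/4) - 83*I*sqrt(238) = 1/10 - 83*I*sqrt(238)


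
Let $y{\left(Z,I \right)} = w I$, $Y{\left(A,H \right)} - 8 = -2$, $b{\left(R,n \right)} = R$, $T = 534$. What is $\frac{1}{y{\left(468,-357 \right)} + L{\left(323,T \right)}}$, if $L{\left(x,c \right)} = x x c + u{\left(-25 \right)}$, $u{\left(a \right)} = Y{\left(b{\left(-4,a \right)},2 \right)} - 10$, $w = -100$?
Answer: $\frac{1}{55747382} \approx 1.7938 \cdot 10^{-8}$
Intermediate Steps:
$Y{\left(A,H \right)} = 6$ ($Y{\left(A,H \right)} = 8 - 2 = 6$)
$u{\left(a \right)} = -4$ ($u{\left(a \right)} = 6 - 10 = -4$)
$L{\left(x,c \right)} = -4 + c x^{2}$ ($L{\left(x,c \right)} = x x c - 4 = x^{2} c - 4 = c x^{2} - 4 = -4 + c x^{2}$)
$y{\left(Z,I \right)} = - 100 I$
$\frac{1}{y{\left(468,-357 \right)} + L{\left(323,T \right)}} = \frac{1}{\left(-100\right) \left(-357\right) - \left(4 - 534 \cdot 323^{2}\right)} = \frac{1}{35700 + \left(-4 + 534 \cdot 104329\right)} = \frac{1}{35700 + \left(-4 + 55711686\right)} = \frac{1}{35700 + 55711682} = \frac{1}{55747382}$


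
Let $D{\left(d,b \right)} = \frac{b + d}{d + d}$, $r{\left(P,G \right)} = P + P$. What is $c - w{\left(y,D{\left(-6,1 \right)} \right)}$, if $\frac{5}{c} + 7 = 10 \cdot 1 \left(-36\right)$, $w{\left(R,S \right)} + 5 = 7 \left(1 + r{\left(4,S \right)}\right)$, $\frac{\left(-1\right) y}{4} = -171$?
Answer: $- \frac{21291}{367} \approx -58.014$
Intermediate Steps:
$y = 684$ ($y = \left(-4\right) \left(-171\right) = 684$)
$r{\left(P,G \right)} = 2 P$
$D{\left(d,b \right)} = \frac{b + d}{2 d}$
$w{\left(R,S \right)} = 58$ ($w{\left(R,S \right)} = -5 + 7 \left(1 + 2 \cdot 4\right) = -5 + 7 \left(1 + 8\right) = -5 + 7 \cdot 9 = -5 + 63 = 58$)
$c = - \frac{5}{367}$ ($c = \frac{5}{-7 + 10 \cdot 1 \left(-36\right)} = \frac{5}{-7 + 10 \left(-36\right)} = \frac{5}{-7 - 360} = \frac{5}{-367} = 5 \left(- \frac{1}{367}\right) = - \frac{5}{367} \approx -0.013624$)
$c - w{\left(y,D{\left(-6,1 \right)} \right)} = - \frac{5}{367} - 58 = - \frac{21291}{367}$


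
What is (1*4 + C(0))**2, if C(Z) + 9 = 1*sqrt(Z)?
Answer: 25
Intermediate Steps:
C(Z) = -9 + sqrt(Z) (C(Z) = -9 + 1*sqrt(Z) = -9 + sqrt(Z))
(1*4 + C(0))**2 = (1*4 + (-9 + sqrt(0)))**2 = (4 + (-9 + 0))**2 = (4 - 9)**2 = (-5)**2 = 25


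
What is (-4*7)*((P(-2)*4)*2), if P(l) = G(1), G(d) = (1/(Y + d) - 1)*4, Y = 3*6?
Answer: 16128/19 ≈ 848.84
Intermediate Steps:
Y = 18
G(d) = -4 + 4/(18 + d) (G(d) = (1/(18 + d) - 1)*4 = (-1 + 1/(18 + d))*4 = -4 + 4/(18 + d))
P(l) = -72/19 (P(l) = 4*(-17 - 1*1)/(18 + 1) = 4*(-17 - 1)/19 = 4*(1/19)*(-18) = -72/19)
(-4*7)*((P(-2)*4)*2) = (-4*7)*(-72/19*4*2) = -(-8064)*2/19 = -28*(-576/19) = 16128/19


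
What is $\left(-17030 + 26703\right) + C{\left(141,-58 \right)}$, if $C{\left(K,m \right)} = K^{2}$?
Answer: $29554$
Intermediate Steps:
$\left(-17030 + 26703\right) + C{\left(141,-58 \right)} = \left(-17030 + 26703\right) + 141^{2} = 9673 + 19881 = 29554$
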